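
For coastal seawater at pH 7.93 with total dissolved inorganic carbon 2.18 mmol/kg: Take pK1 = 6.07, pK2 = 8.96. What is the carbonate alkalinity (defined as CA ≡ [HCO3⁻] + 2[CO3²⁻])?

CA = [HCO3⁻] + 2[CO3²⁻] = (α₁ + 2α₂)·DIC
At pH 7.93: [H⁺]/K1 = 10^-1.86 = 0.013804, K2/[H⁺] = 10^-1.03 = 0.093325
α₁ = 1/(1 + 0.013804 + 0.093325) = 1/1.1071 = 0.9032; α₂ = α₁·K2/[H⁺] = 0.08429
α₁ + 2α₂ = 1.0718
CA = 1.0718 × 2.18 = 2.34 mmol/kg

CA = 2.34 mmol/kg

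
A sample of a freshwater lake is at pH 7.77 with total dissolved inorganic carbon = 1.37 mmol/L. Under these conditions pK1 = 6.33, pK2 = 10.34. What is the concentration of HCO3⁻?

α₁ = 1 / (1 + [H⁺]/K1 + K2/[H⁺]) = 1 / (1 + 10^-1.44 + 10^-2.57)
   = 1 / (1 + 0.036308 + 0.0026915) = 1/1.0390 = 0.9625
[HCO3⁻] = α₁ × DIC = 0.9625 × 1.37 = 1.32 mmol/L

[HCO3⁻] = 1.32 mmol/L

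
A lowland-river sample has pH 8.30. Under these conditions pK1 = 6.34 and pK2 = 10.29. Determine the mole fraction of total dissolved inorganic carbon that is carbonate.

α₂ = 0.0100

α₂ = 1 / (1 + [H⁺]/K2 + [H⁺]²/(K1K2)) = 1 / (1 + 10^+1.99 + 10^+0.03)
   = 1 / (1 + 97.724 + 1.0715) = 1/99.795 = 0.01002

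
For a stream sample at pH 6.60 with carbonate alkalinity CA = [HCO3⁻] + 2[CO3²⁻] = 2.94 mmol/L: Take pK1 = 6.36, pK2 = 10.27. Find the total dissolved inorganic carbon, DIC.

CA = [HCO3⁻] + 2[CO3²⁻] = (α₁ + 2α₂)·DIC
At pH 6.60: [H⁺]/K1 = 10^-0.24 = 0.57544, K2/[H⁺] = 10^-3.67 = 0.00021380
α₁ = 1/(1 + 0.57544 + 0.00021380) = 1/1.5757 = 0.6347; α₂ = α₁·K2/[H⁺] = 0.0001357
α₁ + 2α₂ = 0.6349
DIC = CA / (α₁ + 2α₂) = 2.94 / 0.6349 = 4.63 mmol/L

DIC = 4.63 mmol/L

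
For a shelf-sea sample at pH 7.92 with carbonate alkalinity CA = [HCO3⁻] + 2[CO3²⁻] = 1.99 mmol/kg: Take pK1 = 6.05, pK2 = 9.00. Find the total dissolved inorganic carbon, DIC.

CA = [HCO3⁻] + 2[CO3²⁻] = (α₁ + 2α₂)·DIC
At pH 7.92: [H⁺]/K1 = 10^-1.87 = 0.013490, K2/[H⁺] = 10^-1.08 = 0.083176
α₁ = 1/(1 + 0.013490 + 0.083176) = 1/1.0967 = 0.9119; α₂ = α₁·K2/[H⁺] = 0.07584
α₁ + 2α₂ = 1.0635
DIC = CA / (α₁ + 2α₂) = 1.99 / 1.0635 = 1.87 mmol/kg

DIC = 1.87 mmol/kg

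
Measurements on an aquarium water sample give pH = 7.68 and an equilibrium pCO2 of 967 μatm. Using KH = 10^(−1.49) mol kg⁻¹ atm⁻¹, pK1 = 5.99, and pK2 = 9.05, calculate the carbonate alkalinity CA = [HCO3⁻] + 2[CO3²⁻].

[CO2*] = KH · pCO2 = 10^(−1.49) × 967×10^-6 = 3.129×10^-5 mol/kg
α₀ = 1/(1 + K1/[H⁺] + K1K2/[H⁺]²) = 1/(1 + 10^+1.69 + 10^+0.32) = 0.01921
DIC = [CO2*]/α₀ = 3.129×10^-5 / 0.01921 = 1.629 mmol/kg
CA = (α₁ + 2α₂)·DIC = (0.9407 + 2×0.04013) × 1.629 = 1.66 mmol/kg

CA = 1.66 mmol/kg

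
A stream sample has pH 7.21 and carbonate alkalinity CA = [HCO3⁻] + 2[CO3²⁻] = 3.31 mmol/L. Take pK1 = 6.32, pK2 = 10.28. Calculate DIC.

CA = [HCO3⁻] + 2[CO3²⁻] = (α₁ + 2α₂)·DIC
At pH 7.21: [H⁺]/K1 = 10^-0.89 = 0.12882, K2/[H⁺] = 10^-3.07 = 0.00085114
α₁ = 1/(1 + 0.12882 + 0.00085114) = 1/1.1297 = 0.8852; α₂ = α₁·K2/[H⁺] = 0.0007534
α₁ + 2α₂ = 0.8867
DIC = CA / (α₁ + 2α₂) = 3.31 / 0.8867 = 3.73 mmol/L

DIC = 3.73 mmol/L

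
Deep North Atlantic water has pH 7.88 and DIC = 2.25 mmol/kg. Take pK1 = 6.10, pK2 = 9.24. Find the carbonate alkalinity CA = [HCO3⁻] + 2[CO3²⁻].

CA = [HCO3⁻] + 2[CO3²⁻] = (α₁ + 2α₂)·DIC
At pH 7.88: [H⁺]/K1 = 10^-1.78 = 0.016596, K2/[H⁺] = 10^-1.36 = 0.043652
α₁ = 1/(1 + 0.016596 + 0.043652) = 1/1.0602 = 0.9432; α₂ = α₁·K2/[H⁺] = 0.04117
α₁ + 2α₂ = 1.0255
CA = 1.0255 × 2.25 = 2.31 mmol/kg

CA = 2.31 mmol/kg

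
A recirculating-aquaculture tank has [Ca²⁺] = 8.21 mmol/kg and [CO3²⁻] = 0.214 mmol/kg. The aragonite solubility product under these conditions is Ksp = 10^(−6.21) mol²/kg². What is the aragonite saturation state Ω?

Ksp = 10^(−6.21) = 6.166×10^-7
Ω = [Ca²⁺][CO3²⁻]/Ksp = (8.21×10^-3)(0.214×10^-3) / 6.166×10^-7 = 2.85

Ω = 2.85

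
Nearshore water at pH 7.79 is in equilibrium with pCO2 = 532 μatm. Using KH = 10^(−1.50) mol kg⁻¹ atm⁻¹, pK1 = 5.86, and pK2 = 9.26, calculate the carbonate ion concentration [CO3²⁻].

[CO2*] = KH · pCO2 = 10^(−1.50) × 532×10^-6 = 1.682×10^-5 mol/kg
α₀ = 1/(1 + K1/[H⁺] + K1K2/[H⁺]²) = 1/(1 + 10^+1.93 + 10^+0.46) = 0.01124
DIC = [CO2*]/α₀ = 1.682×10^-5 / 0.01124 = 1.497 mmol/kg
[CO3²⁻] = α₂·DIC; α₂ = 0.03241, so [CO3²⁻] = 0.03241 × 1.497 = 0.0485 mmol/kg

[CO3²⁻] = 0.0485 mmol/kg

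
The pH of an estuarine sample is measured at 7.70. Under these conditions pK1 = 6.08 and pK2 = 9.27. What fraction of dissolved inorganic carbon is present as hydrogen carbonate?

α₁ = 0.952

α₁ = 1 / (1 + [H⁺]/K1 + K2/[H⁺]) = 1 / (1 + 10^-1.62 + 10^-1.57)
   = 1 / (1 + 0.023988 + 0.026915) = 1/1.0509 = 0.9516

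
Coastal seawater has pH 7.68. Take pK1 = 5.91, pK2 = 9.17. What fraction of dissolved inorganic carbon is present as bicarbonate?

α₁ = 1 / (1 + [H⁺]/K1 + K2/[H⁺]) = 1 / (1 + 10^-1.77 + 10^-1.49)
   = 1 / (1 + 0.016982 + 0.032359) = 1/1.0493 = 0.9530

α₁ = 0.953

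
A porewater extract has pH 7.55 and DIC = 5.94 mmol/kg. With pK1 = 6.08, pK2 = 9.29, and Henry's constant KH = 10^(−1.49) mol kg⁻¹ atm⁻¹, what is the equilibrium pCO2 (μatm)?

pCO2 = 5910 μatm

α₀ = 1 / (1 + K1/[H⁺] + K1K2/[H⁺]²) = 1 / (1 + 10^+1.47 + 10^-0.27)
   = 1 / (1 + 29.512 + 0.53703) = 1/31.049 = 0.03221
[CO2*] = α₀ × DIC = 0.03221 × 5.94 = 0.1913 mmol/kg
pCO2 = [CO2*]/KH = 1.913×10^-4 / 3.236×10^-2 = 5910 μatm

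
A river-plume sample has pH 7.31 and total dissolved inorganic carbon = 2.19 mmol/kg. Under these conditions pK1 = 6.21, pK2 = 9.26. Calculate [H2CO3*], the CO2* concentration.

α₀ = 1 / (1 + K1/[H⁺] + K1K2/[H⁺]²) = 1 / (1 + 10^+1.10 + 10^-0.85)
   = 1 / (1 + 12.589 + 0.14125) = 1/13.731 = 0.07283
[CO2*] = α₀ × DIC = 0.07283 × 2.19 = 0.159 mmol/kg

[CO2*] = 0.159 mmol/kg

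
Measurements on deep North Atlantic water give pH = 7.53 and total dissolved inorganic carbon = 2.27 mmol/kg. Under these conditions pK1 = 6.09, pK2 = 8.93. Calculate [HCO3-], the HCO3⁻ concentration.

α₁ = 1 / (1 + [H⁺]/K1 + K2/[H⁺]) = 1 / (1 + 10^-1.44 + 10^-1.40)
   = 1 / (1 + 0.036308 + 0.039811) = 1/1.0761 = 0.9293
[HCO3⁻] = α₁ × DIC = 0.9293 × 2.27 = 2.11 mmol/kg

[HCO3⁻] = 2.11 mmol/kg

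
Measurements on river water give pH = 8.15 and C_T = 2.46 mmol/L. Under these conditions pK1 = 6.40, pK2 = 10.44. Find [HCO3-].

[HCO3⁻] = 2.40 mmol/L

α₁ = 1 / (1 + [H⁺]/K1 + K2/[H⁺]) = 1 / (1 + 10^-1.75 + 10^-2.29)
   = 1 / (1 + 0.017783 + 0.0051286) = 1/1.0229 = 0.9776
[HCO3⁻] = α₁ × DIC = 0.9776 × 2.46 = 2.40 mmol/L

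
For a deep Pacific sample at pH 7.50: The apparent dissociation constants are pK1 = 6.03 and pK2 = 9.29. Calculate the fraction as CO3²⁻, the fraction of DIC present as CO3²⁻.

α₂ = 0.0154

α₂ = 1 / (1 + [H⁺]/K2 + [H⁺]²/(K1K2)) = 1 / (1 + 10^+1.79 + 10^+0.32)
   = 1 / (1 + 61.660 + 2.0893) = 1/64.749 = 0.01544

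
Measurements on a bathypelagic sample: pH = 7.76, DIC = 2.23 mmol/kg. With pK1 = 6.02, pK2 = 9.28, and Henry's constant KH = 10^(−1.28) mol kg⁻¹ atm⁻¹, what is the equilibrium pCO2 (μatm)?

α₀ = 1 / (1 + K1/[H⁺] + K1K2/[H⁺]²) = 1 / (1 + 10^+1.74 + 10^+0.22)
   = 1 / (1 + 54.954 + 1.6596) = 1/57.614 = 0.01736
[CO2*] = α₀ × DIC = 0.01736 × 2.23 = 0.03871 mmol/kg
pCO2 = [CO2*]/KH = 3.871×10^-5 / 5.248×10^-2 = 738 μatm

pCO2 = 738 μatm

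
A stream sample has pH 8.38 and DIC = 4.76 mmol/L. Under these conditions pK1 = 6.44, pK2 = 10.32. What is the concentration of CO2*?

[CO2*] = 0.0534 mmol/L

α₀ = 1 / (1 + K1/[H⁺] + K1K2/[H⁺]²) = 1 / (1 + 10^+1.94 + 10^+0.00)
   = 1 / (1 + 87.096 + 1.0000) = 1/89.096 = 0.01122
[CO2*] = α₀ × DIC = 0.01122 × 4.76 = 0.0534 mmol/L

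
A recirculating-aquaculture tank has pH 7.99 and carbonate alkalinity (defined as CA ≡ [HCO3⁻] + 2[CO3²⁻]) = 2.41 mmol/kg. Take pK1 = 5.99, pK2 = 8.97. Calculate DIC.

DIC = 2.22 mmol/kg

CA = [HCO3⁻] + 2[CO3²⁻] = (α₁ + 2α₂)·DIC
At pH 7.99: [H⁺]/K1 = 10^-2.00 = 0.010000, K2/[H⁺] = 10^-0.98 = 0.10471
α₁ = 1/(1 + 0.010000 + 0.10471) = 1/1.1147 = 0.8971; α₂ = α₁·K2/[H⁺] = 0.09394
α₁ + 2α₂ = 1.0850
DIC = CA / (α₁ + 2α₂) = 2.41 / 1.0850 = 2.22 mmol/kg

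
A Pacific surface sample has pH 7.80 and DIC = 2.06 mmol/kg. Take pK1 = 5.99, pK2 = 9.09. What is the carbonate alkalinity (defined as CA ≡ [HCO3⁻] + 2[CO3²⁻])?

CA = [HCO3⁻] + 2[CO3²⁻] = (α₁ + 2α₂)·DIC
At pH 7.80: [H⁺]/K1 = 10^-1.81 = 0.015488, K2/[H⁺] = 10^-1.29 = 0.051286
α₁ = 1/(1 + 0.015488 + 0.051286) = 1/1.0668 = 0.9374; α₂ = α₁·K2/[H⁺] = 0.04808
α₁ + 2α₂ = 1.0336
CA = 1.0336 × 2.06 = 2.13 mmol/kg

CA = 2.13 mmol/kg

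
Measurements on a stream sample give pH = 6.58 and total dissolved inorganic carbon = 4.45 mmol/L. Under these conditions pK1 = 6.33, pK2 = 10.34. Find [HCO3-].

α₁ = 1 / (1 + [H⁺]/K1 + K2/[H⁺]) = 1 / (1 + 10^-0.25 + 10^-3.76)
   = 1 / (1 + 0.56234 + 0.00017378) = 1/1.5625 = 0.6400
[HCO3⁻] = α₁ × DIC = 0.6400 × 4.45 = 2.85 mmol/L

[HCO3⁻] = 2.85 mmol/L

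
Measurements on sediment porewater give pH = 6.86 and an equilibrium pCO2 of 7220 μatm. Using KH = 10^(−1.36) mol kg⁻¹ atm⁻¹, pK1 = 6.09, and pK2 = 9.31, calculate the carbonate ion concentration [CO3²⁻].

[CO3²⁻] = 6.58 μmol/kg

[CO2*] = KH · pCO2 = 10^(−1.36) × 7220×10^-6 = 3.152×10^-4 mol/kg
α₀ = 1/(1 + K1/[H⁺] + K1K2/[H⁺]²) = 1/(1 + 10^+0.77 + 10^-1.68) = 0.1447
DIC = [CO2*]/α₀ = 3.152×10^-4 / 0.1447 = 2.178 mmol/kg
[CO3²⁻] = α₂·DIC; α₂ = 0.003024, so [CO3²⁻] = 0.003024 × 2.178 = 0.00658 mmol/kg = 6.58 μmol/kg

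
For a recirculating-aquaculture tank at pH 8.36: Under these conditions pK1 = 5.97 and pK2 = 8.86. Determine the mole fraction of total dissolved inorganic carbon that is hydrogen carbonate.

α₁ = 0.757

α₁ = 1 / (1 + [H⁺]/K1 + K2/[H⁺]) = 1 / (1 + 10^-2.39 + 10^-0.50)
   = 1 / (1 + 0.0040738 + 0.31623) = 1/1.3203 = 0.7574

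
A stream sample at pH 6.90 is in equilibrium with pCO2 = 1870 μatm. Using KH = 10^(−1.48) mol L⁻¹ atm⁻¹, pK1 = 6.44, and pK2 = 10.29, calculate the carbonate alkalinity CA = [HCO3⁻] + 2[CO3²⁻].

[CO2*] = KH · pCO2 = 10^(−1.48) × 1870×10^-6 = 6.192×10^-5 mol/L
α₀ = 1/(1 + K1/[H⁺] + K1K2/[H⁺]²) = 1/(1 + 10^+0.46 + 10^-2.93) = 0.2574
DIC = [CO2*]/α₀ = 6.192×10^-5 / 0.2574 = 0.2406 mmol/L
CA = (α₁ + 2α₂)·DIC = (0.7423 + 2×0.0003024) × 0.2406 = 0.179 mmol/L

CA = 0.179 mmol/L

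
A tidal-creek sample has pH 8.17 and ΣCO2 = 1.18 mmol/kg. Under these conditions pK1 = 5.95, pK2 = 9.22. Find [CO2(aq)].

[CO2*] = 6.49 μmol/kg

α₀ = 1 / (1 + K1/[H⁺] + K1K2/[H⁺]²) = 1 / (1 + 10^+2.22 + 10^+1.17)
   = 1 / (1 + 165.96 + 14.791) = 1/181.75 = 0.005502
[CO2*] = α₀ × DIC = 0.005502 × 1.18 = 0.00649 mmol/kg = 6.49 μmol/kg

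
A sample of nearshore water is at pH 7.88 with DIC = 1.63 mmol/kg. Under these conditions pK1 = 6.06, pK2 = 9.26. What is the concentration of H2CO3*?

[CO2*] = 0.0233 mmol/kg

α₀ = 1 / (1 + K1/[H⁺] + K1K2/[H⁺]²) = 1 / (1 + 10^+1.82 + 10^+0.44)
   = 1 / (1 + 66.069 + 2.7542) = 1/69.824 = 0.01432
[CO2*] = α₀ × DIC = 0.01432 × 1.63 = 0.0233 mmol/kg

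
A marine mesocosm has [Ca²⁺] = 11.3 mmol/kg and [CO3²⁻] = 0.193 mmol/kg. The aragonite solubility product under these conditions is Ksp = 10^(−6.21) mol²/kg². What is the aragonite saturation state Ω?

Ω = 3.54

Ksp = 10^(−6.21) = 6.166×10^-7
Ω = [Ca²⁺][CO3²⁻]/Ksp = (11.3×10^-3)(0.193×10^-3) / 6.166×10^-7 = 3.54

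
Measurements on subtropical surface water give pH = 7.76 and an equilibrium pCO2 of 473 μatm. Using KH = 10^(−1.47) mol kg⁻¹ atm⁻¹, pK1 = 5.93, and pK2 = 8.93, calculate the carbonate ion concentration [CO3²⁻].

[CO2*] = KH · pCO2 = 10^(−1.47) × 473×10^-6 = 1.603×10^-5 mol/kg
α₀ = 1/(1 + K1/[H⁺] + K1K2/[H⁺]²) = 1/(1 + 10^+1.83 + 10^+0.66) = 0.01367
DIC = [CO2*]/α₀ = 1.603×10^-5 / 0.01367 = 1.173 mmol/kg
[CO3²⁻] = α₂·DIC; α₂ = 0.06246, so [CO3²⁻] = 0.06246 × 1.173 = 0.0733 mmol/kg

[CO3²⁻] = 0.0733 mmol/kg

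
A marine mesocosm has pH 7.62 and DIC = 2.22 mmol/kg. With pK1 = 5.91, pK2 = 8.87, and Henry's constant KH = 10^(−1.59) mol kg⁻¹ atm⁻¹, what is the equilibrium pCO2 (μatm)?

α₀ = 1 / (1 + K1/[H⁺] + K1K2/[H⁺]²) = 1 / (1 + 10^+1.71 + 10^+0.46)
   = 1 / (1 + 51.286 + 2.8840) = 1/55.170 = 0.01813
[CO2*] = α₀ × DIC = 0.01813 × 2.22 = 0.04024 mmol/kg
pCO2 = [CO2*]/KH = 4.024×10^-5 / 2.570×10^-2 = 1570 μatm

pCO2 = 1570 μatm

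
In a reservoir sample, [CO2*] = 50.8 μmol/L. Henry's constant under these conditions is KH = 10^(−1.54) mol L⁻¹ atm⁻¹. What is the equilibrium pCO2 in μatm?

pCO2 = 1760 μatm

KH = 10^(−1.54) = 2.884×10^-2 mol L⁻¹ atm⁻¹
pCO2 = [CO2*]/KH = 50.8×10^-6 / 2.884×10^-2 = 1.76×10^-3 atm = 1760 μatm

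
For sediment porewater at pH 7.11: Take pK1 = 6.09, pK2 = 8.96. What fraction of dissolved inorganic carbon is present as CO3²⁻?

α₂ = 1 / (1 + [H⁺]/K2 + [H⁺]²/(K1K2)) = 1 / (1 + 10^+1.85 + 10^+0.83)
   = 1 / (1 + 70.795 + 6.7608) = 1/78.555 = 0.01273

α₂ = 0.0127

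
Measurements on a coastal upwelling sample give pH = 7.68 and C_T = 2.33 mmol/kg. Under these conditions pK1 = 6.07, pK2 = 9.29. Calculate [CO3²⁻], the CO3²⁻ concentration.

α₂ = 1 / (1 + [H⁺]/K2 + [H⁺]²/(K1K2)) = 1 / (1 + 10^+1.61 + 10^+0.00)
   = 1 / (1 + 40.738 + 1.0000) = 1/42.738 = 0.02340
[CO3²⁻] = α₂ × DIC = 0.02340 × 2.33 = 0.0545 mmol/kg

[CO3²⁻] = 0.0545 mmol/kg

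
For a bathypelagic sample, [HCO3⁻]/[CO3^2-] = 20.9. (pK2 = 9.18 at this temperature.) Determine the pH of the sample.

From K2 = [H⁺][CO3^2-]/[HCO3⁻]:  pH = pK2 − log₁₀([HCO3⁻]/[CO3^2-])
log₁₀(20.9) = +1.320
pH = 9.18 − (+1.320) = 7.86

pH = 7.86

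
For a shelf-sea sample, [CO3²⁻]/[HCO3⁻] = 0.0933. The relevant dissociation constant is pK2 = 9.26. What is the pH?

From K2 = [H⁺][CO3²⁻]/[HCO3⁻]:  pH = pK2 + log₁₀([CO3²⁻]/[HCO3⁻])
log₁₀(0.0933) = -1.030
pH = 9.26 + (-1.030) = 8.23

pH = 8.23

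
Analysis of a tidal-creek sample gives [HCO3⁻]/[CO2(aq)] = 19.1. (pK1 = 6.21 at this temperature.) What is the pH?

pH = 7.49

From K1 = [H⁺][HCO3⁻]/[CO2(aq)]:  pH = pK1 + log₁₀([HCO3⁻]/[CO2(aq)])
log₁₀(19.1) = +1.281
pH = 6.21 + (+1.281) = 7.49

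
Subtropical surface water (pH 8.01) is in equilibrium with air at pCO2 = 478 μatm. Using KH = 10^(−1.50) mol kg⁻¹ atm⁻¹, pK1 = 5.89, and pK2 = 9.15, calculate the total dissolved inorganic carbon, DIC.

DIC = 2.15 mmol/kg

[CO2*] = KH · pCO2 = 10^(−1.50) × 478×10^-6 = 1.512×10^-5 mol/kg
α₀ = 1/(1 + K1/[H⁺] + K1K2/[H⁺]²) = 1/(1 + 10^+2.12 + 10^+0.98) = 0.007024
DIC = [CO2*]/α₀ = 1.512×10^-5 / 0.007024 = 2.15 mmol/kg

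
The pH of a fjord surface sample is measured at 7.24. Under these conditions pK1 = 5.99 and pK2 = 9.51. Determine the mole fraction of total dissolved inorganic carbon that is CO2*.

α₀ = 1 / (1 + K1/[H⁺] + K1K2/[H⁺]²) = 1 / (1 + 10^+1.25 + 10^-1.02)
   = 1 / (1 + 17.783 + 0.095499) = 1/18.878 = 0.05297

α₀ = 0.0530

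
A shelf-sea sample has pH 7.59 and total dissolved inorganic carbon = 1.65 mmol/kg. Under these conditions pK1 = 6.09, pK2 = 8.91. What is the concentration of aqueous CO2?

α₀ = 1 / (1 + K1/[H⁺] + K1K2/[H⁺]²) = 1 / (1 + 10^+1.50 + 10^+0.18)
   = 1 / (1 + 31.623 + 1.5136) = 1/34.136 = 0.02929
[CO2*] = α₀ × DIC = 0.02929 × 1.65 = 0.0483 mmol/kg

[CO2*] = 0.0483 mmol/kg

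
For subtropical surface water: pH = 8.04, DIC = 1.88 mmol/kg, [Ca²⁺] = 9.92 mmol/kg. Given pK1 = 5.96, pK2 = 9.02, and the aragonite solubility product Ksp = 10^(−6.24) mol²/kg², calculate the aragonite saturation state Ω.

Ω = 3.05

α₂ = 1 / (1 + [H⁺]/K2 + [H⁺]²/(K1K2)) = 1 / (1 + 10^+0.98 + 10^-1.10)
   = 1 / (1 + 9.5499 + 0.079433) = 1/10.629 = 0.09408
[CO3²⁻] = α₂ × DIC = 0.09408 × 1.88 = 0.1769 mmol/kg
Ksp = 10^(−6.24) = 5.754×10^-7
Ω = [Ca²⁺][CO3²⁻]/Ksp = (9.92×10^-3)(1.769×10^-4) / 5.754×10^-7 = 3.05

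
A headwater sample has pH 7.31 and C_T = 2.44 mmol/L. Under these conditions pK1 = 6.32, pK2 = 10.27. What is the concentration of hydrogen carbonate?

[HCO3⁻] = 2.21 mmol/L

α₁ = 1 / (1 + [H⁺]/K1 + K2/[H⁺]) = 1 / (1 + 10^-0.99 + 10^-2.96)
   = 1 / (1 + 0.10233 + 0.0010965) = 1/1.1034 = 0.9063
[HCO3⁻] = α₁ × DIC = 0.9063 × 2.44 = 2.21 mmol/L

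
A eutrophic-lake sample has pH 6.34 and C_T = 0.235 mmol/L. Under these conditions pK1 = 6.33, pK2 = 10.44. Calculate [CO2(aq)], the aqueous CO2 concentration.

α₀ = 1 / (1 + K1/[H⁺] + K1K2/[H⁺]²) = 1 / (1 + 10^+0.01 + 10^-4.09)
   = 1 / (1 + 1.0233 + 8.1283×10^-5) = 1/2.0234 = 0.4942
[CO2*] = α₀ × DIC = 0.4942 × 0.235 = 0.116 mmol/L

[CO2*] = 0.116 mmol/L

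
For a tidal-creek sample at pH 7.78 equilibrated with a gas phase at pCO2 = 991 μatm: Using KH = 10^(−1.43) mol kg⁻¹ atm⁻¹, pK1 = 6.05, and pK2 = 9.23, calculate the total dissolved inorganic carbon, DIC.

[CO2*] = KH · pCO2 = 10^(−1.43) × 991×10^-6 = 3.682×10^-5 mol/kg
α₀ = 1/(1 + K1/[H⁺] + K1K2/[H⁺]²) = 1/(1 + 10^+1.73 + 10^+0.28) = 0.01767
DIC = [CO2*]/α₀ = 3.682×10^-5 / 0.01767 = 2.08 mmol/kg

DIC = 2.08 mmol/kg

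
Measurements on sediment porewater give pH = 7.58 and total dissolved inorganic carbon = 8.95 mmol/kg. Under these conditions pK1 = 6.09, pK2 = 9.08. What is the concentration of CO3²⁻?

α₂ = 1 / (1 + [H⁺]/K2 + [H⁺]²/(K1K2)) = 1 / (1 + 10^+1.50 + 10^+0.01)
   = 1 / (1 + 31.623 + 1.0233) = 1/33.646 = 0.02972
[CO3²⁻] = α₂ × DIC = 0.02972 × 8.95 = 0.266 mmol/kg

[CO3²⁻] = 0.266 mmol/kg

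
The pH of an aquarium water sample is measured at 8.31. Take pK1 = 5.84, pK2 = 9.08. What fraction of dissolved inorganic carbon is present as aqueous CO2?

α₀ = 1 / (1 + K1/[H⁺] + K1K2/[H⁺]²) = 1 / (1 + 10^+2.47 + 10^+1.70)
   = 1 / (1 + 295.12 + 50.119) = 1/346.24 = 0.002888

α₀ = 0.00289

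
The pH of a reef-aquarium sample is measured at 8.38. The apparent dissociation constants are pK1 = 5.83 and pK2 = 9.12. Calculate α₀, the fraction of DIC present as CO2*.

α₀ = 1 / (1 + K1/[H⁺] + K1K2/[H⁺]²) = 1 / (1 + 10^+2.55 + 10^+1.81)
   = 1 / (1 + 354.81 + 64.565) = 1/420.38 = 0.002379

α₀ = 0.00238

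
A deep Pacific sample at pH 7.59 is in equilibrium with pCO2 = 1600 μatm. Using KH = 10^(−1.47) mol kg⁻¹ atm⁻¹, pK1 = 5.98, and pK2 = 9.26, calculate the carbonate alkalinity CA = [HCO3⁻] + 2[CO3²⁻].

CA = 2.30 mmol/kg

[CO2*] = KH · pCO2 = 10^(−1.47) × 1600×10^-6 = 5.422×10^-5 mol/kg
α₀ = 1/(1 + K1/[H⁺] + K1K2/[H⁺]²) = 1/(1 + 10^+1.61 + 10^-0.06) = 0.02347
DIC = [CO2*]/α₀ = 5.422×10^-5 / 0.02347 = 2.310 mmol/kg
CA = (α₁ + 2α₂)·DIC = (0.9561 + 2×0.02044) × 2.310 = 2.30 mmol/kg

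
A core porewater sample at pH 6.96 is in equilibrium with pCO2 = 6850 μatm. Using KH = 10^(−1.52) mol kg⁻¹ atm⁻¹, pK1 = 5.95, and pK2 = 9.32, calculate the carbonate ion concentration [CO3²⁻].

[CO2*] = KH · pCO2 = 10^(−1.52) × 6850×10^-6 = 2.069×10^-4 mol/kg
α₀ = 1/(1 + K1/[H⁺] + K1K2/[H⁺]²) = 1/(1 + 10^+1.01 + 10^-1.35) = 0.08867
DIC = [CO2*]/α₀ = 2.069×10^-4 / 0.08867 = 2.333 mmol/kg
[CO3²⁻] = α₂·DIC; α₂ = 0.003961, so [CO3²⁻] = 0.003961 × 2.333 = 0.00924 mmol/kg = 9.24 μmol/kg

[CO3²⁻] = 9.24 μmol/kg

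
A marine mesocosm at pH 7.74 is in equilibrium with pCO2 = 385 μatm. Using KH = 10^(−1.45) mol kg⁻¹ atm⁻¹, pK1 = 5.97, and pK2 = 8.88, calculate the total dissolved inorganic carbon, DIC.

[CO2*] = KH · pCO2 = 10^(−1.45) × 385×10^-6 = 1.366×10^-5 mol/kg
α₀ = 1/(1 + K1/[H⁺] + K1K2/[H⁺]²) = 1/(1 + 10^+1.77 + 10^+0.63) = 0.01559
DIC = [CO2*]/α₀ = 1.366×10^-5 / 0.01559 = 0.876 mmol/kg

DIC = 0.876 mmol/kg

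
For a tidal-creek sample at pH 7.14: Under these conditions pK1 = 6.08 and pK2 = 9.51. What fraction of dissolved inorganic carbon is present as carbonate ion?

α₂ = 0.00391

α₂ = 1 / (1 + [H⁺]/K2 + [H⁺]²/(K1K2)) = 1 / (1 + 10^+2.37 + 10^+1.31)
   = 1 / (1 + 234.42 + 20.417) = 1/255.84 = 0.003909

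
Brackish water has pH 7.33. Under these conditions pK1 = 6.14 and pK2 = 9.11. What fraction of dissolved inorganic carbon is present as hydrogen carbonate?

α₁ = 0.925

α₁ = 1 / (1 + [H⁺]/K1 + K2/[H⁺]) = 1 / (1 + 10^-1.19 + 10^-1.78)
   = 1 / (1 + 0.064565 + 0.016596) = 1/1.0812 = 0.9249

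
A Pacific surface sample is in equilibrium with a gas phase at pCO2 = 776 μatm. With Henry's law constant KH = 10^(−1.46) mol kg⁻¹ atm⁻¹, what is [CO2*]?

KH = 10^(−1.46) = 3.467×10^-2 mol kg⁻¹ atm⁻¹
[CO2*] = KH · pCO2 = 3.467×10^-2 × 776×10^-6 atm = 2.69×10^-5 mol/kg

[CO2*] = 26.9 μmol/kg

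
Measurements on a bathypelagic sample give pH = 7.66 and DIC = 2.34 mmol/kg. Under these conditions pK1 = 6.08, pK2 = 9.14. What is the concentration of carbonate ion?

α₂ = 1 / (1 + [H⁺]/K2 + [H⁺]²/(K1K2)) = 1 / (1 + 10^+1.48 + 10^-0.10)
   = 1 / (1 + 30.200 + 0.79433) = 1/31.994 = 0.03126
[CO3²⁻] = α₂ × DIC = 0.03126 × 2.34 = 0.0731 mmol/kg

[CO3²⁻] = 0.0731 mmol/kg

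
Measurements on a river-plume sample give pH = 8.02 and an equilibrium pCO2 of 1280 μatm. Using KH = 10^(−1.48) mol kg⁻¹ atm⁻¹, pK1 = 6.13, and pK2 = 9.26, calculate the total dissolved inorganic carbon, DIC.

[CO2*] = KH · pCO2 = 10^(−1.48) × 1280×10^-6 = 4.238×10^-5 mol/kg
α₀ = 1/(1 + K1/[H⁺] + K1K2/[H⁺]²) = 1/(1 + 10^+1.89 + 10^+0.65) = 0.01203
DIC = [CO2*]/α₀ = 4.238×10^-5 / 0.01203 = 3.52 mmol/kg

DIC = 3.52 mmol/kg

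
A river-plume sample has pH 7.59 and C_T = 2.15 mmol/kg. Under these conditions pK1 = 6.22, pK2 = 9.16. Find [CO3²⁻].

[CO3²⁻] = 0.0541 mmol/kg

α₂ = 1 / (1 + [H⁺]/K2 + [H⁺]²/(K1K2)) = 1 / (1 + 10^+1.57 + 10^+0.20)
   = 1 / (1 + 37.154 + 1.5849) = 1/39.738 = 0.02516
[CO3²⁻] = α₂ × DIC = 0.02516 × 2.15 = 0.0541 mmol/kg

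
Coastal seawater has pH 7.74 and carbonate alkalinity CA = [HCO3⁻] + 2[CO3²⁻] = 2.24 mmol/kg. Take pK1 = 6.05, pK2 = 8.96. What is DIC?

DIC = 2.16 mmol/kg

CA = [HCO3⁻] + 2[CO3²⁻] = (α₁ + 2α₂)·DIC
At pH 7.74: [H⁺]/K1 = 10^-1.69 = 0.020417, K2/[H⁺] = 10^-1.22 = 0.060256
α₁ = 1/(1 + 0.020417 + 0.060256) = 1/1.0807 = 0.9253; α₂ = α₁·K2/[H⁺] = 0.05576
α₁ + 2α₂ = 1.0369
DIC = CA / (α₁ + 2α₂) = 2.24 / 1.0369 = 2.16 mmol/kg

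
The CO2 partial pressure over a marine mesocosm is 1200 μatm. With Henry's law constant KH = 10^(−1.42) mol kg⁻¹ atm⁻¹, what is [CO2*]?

KH = 10^(−1.42) = 3.802×10^-2 mol kg⁻¹ atm⁻¹
[CO2*] = KH · pCO2 = 3.802×10^-2 × 1200×10^-6 atm = 4.56×10^-5 mol/kg

[CO2*] = 45.6 μmol/kg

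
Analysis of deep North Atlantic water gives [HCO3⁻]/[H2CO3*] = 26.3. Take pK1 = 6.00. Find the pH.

From K1 = [H⁺][HCO3⁻]/[H2CO3*]:  pH = pK1 + log₁₀([HCO3⁻]/[H2CO3*])
log₁₀(26.3) = +1.420
pH = 6.00 + (+1.420) = 7.42

pH = 7.42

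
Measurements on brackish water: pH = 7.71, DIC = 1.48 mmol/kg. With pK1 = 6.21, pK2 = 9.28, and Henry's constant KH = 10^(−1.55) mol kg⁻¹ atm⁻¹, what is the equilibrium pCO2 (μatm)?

pCO2 = 1570 μatm

α₀ = 1 / (1 + K1/[H⁺] + K1K2/[H⁺]²) = 1 / (1 + 10^+1.50 + 10^-0.07)
   = 1 / (1 + 31.623 + 0.85114) = 1/33.474 = 0.02987
[CO2*] = α₀ × DIC = 0.02987 × 1.48 = 0.04421 mmol/kg
pCO2 = [CO2*]/KH = 4.421×10^-5 / 2.818×10^-2 = 1570 μatm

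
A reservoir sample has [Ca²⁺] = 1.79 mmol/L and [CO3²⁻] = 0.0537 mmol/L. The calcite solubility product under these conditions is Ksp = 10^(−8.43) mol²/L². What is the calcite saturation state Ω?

Ksp = 10^(−8.43) = 3.715×10^-9
Ω = [Ca²⁺][CO3²⁻]/Ksp = (1.79×10^-3)(0.0537×10^-3) / 3.715×10^-9 = 25.9

Ω = 25.9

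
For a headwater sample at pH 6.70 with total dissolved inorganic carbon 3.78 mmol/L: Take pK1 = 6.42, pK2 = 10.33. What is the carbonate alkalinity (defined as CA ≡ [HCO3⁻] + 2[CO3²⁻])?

CA = 2.48 mmol/L

CA = [HCO3⁻] + 2[CO3²⁻] = (α₁ + 2α₂)·DIC
At pH 6.70: [H⁺]/K1 = 10^-0.28 = 0.52481, K2/[H⁺] = 10^-3.63 = 0.00023442
α₁ = 1/(1 + 0.52481 + 0.00023442) = 1/1.5250 = 0.6557; α₂ = α₁·K2/[H⁺] = 0.0001537
α₁ + 2α₂ = 0.6560
CA = 0.6560 × 3.78 = 2.48 mmol/L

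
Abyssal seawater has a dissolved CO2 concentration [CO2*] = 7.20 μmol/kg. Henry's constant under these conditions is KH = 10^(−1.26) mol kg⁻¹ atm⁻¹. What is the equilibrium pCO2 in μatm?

pCO2 = 131 μatm

KH = 10^(−1.26) = 5.495×10^-2 mol kg⁻¹ atm⁻¹
pCO2 = [CO2*]/KH = 7.20×10^-6 / 5.495×10^-2 = 1.31×10^-4 atm = 131 μatm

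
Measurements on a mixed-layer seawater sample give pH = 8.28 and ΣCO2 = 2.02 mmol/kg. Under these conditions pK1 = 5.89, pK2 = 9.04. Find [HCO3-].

α₁ = 1 / (1 + [H⁺]/K1 + K2/[H⁺]) = 1 / (1 + 10^-2.39 + 10^-0.76)
   = 1 / (1 + 0.0040738 + 0.17378) = 1/1.1779 = 0.8490
[HCO3⁻] = α₁ × DIC = 0.8490 × 2.02 = 1.71 mmol/kg

[HCO3⁻] = 1.71 mmol/kg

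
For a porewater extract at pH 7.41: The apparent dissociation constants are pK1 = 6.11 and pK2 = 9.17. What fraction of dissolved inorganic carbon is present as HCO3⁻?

α₁ = 1 / (1 + [H⁺]/K1 + K2/[H⁺]) = 1 / (1 + 10^-1.30 + 10^-1.76)
   = 1 / (1 + 0.050119 + 0.017378) = 1/1.0675 = 0.9368

α₁ = 0.937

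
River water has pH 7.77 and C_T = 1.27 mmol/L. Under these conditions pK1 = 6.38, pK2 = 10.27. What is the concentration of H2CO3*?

α₀ = 1 / (1 + K1/[H⁺] + K1K2/[H⁺]²) = 1 / (1 + 10^+1.39 + 10^-1.11)
   = 1 / (1 + 24.547 + 0.077625) = 1/25.625 = 0.03902
[CO2*] = α₀ × DIC = 0.03902 × 1.27 = 0.0496 mmol/L

[CO2*] = 0.0496 mmol/L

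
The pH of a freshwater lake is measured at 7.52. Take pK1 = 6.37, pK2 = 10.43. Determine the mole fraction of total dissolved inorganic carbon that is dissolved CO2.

α₀ = 0.0660

α₀ = 1 / (1 + K1/[H⁺] + K1K2/[H⁺]²) = 1 / (1 + 10^+1.15 + 10^-1.76)
   = 1 / (1 + 14.125 + 0.017378) = 1/15.143 = 0.06604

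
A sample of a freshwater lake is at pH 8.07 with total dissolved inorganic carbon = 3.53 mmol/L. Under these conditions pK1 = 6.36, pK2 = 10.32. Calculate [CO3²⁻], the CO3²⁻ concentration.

[CO3²⁻] = 19.4 μmol/L

α₂ = 1 / (1 + [H⁺]/K2 + [H⁺]²/(K1K2)) = 1 / (1 + 10^+2.25 + 10^+0.54)
   = 1 / (1 + 177.83 + 3.4674) = 1/182.30 = 0.005486
[CO3²⁻] = α₂ × DIC = 0.005486 × 3.53 = 0.0194 mmol/L = 19.4 μmol/L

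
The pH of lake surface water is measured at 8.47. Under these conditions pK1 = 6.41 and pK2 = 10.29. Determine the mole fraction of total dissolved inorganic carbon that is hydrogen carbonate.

α₁ = 0.977

α₁ = 1 / (1 + [H⁺]/K1 + K2/[H⁺]) = 1 / (1 + 10^-2.06 + 10^-1.82)
   = 1 / (1 + 0.0087096 + 0.015136) = 1/1.0238 = 0.9767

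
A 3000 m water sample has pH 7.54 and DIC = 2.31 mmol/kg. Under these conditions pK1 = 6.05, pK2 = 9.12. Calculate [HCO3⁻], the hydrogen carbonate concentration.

α₁ = 1 / (1 + [H⁺]/K1 + K2/[H⁺]) = 1 / (1 + 10^-1.49 + 10^-1.58)
   = 1 / (1 + 0.032359 + 0.026303) = 1/1.0587 = 0.9446
[HCO3⁻] = α₁ × DIC = 0.9446 × 2.31 = 2.18 mmol/kg

[HCO3⁻] = 2.18 mmol/kg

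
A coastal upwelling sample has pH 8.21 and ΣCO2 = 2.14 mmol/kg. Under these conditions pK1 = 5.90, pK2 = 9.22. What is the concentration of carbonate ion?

α₂ = 1 / (1 + [H⁺]/K2 + [H⁺]²/(K1K2)) = 1 / (1 + 10^+1.01 + 10^-1.30)
   = 1 / (1 + 10.233 + 0.050119) = 1/11.283 = 0.08863
[CO3²⁻] = α₂ × DIC = 0.08863 × 2.14 = 0.190 mmol/kg

[CO3²⁻] = 0.190 mmol/kg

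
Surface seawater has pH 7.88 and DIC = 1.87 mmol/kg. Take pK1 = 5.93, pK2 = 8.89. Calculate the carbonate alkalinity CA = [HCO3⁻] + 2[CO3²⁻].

CA = [HCO3⁻] + 2[CO3²⁻] = (α₁ + 2α₂)·DIC
At pH 7.88: [H⁺]/K1 = 10^-1.95 = 0.011220, K2/[H⁺] = 10^-1.01 = 0.097724
α₁ = 1/(1 + 0.011220 + 0.097724) = 1/1.1089 = 0.9018; α₂ = α₁·K2/[H⁺] = 0.08812
α₁ + 2α₂ = 1.0780
CA = 1.0780 × 1.87 = 2.02 mmol/kg

CA = 2.02 mmol/kg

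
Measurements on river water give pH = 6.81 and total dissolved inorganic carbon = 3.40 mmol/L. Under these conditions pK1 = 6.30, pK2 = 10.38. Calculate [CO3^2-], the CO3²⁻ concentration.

[CO3²⁻] = 0.699 μmol/L

α₂ = 1 / (1 + [H⁺]/K2 + [H⁺]²/(K1K2)) = 1 / (1 + 10^+3.57 + 10^+3.06)
   = 1 / (1 + 3715.4 + 1148.2) = 1/4864.5 = 0.0002056
[CO3²⁻] = α₂ × DIC = 0.0002056 × 3.40 = 0.000699 mmol/L = 0.699 μmol/L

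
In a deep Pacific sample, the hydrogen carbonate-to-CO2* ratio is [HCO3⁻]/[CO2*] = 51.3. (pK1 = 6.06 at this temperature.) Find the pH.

pH = 7.77

From K1 = [H⁺][HCO3⁻]/[CO2*]:  pH = pK1 + log₁₀([HCO3⁻]/[CO2*])
log₁₀(51.3) = +1.710
pH = 6.06 + (+1.710) = 7.77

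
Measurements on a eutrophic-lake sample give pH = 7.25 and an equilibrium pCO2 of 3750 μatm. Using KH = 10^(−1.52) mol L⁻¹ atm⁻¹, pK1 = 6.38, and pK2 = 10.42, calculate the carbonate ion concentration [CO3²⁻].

[CO2*] = KH · pCO2 = 10^(−1.52) × 3750×10^-6 = 1.132×10^-4 mol/L
α₀ = 1/(1 + K1/[H⁺] + K1K2/[H⁺]²) = 1/(1 + 10^+0.87 + 10^-2.30) = 0.1188
DIC = [CO2*]/α₀ = 1.132×10^-4 / 0.1188 = 0.9533 mmol/L
[CO3²⁻] = α₂·DIC; α₂ = 0.0005954, so [CO3²⁻] = 0.0005954 × 0.9533 = 0.000568 mmol/L = 0.568 μmol/L

[CO3²⁻] = 0.568 μmol/L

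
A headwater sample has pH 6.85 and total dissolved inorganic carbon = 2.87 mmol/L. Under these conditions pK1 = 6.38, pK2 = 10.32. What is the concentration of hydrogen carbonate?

[HCO3⁻] = 2.14 mmol/L

α₁ = 1 / (1 + [H⁺]/K1 + K2/[H⁺]) = 1 / (1 + 10^-0.47 + 10^-3.47)
   = 1 / (1 + 0.33884 + 0.00033884) = 1/1.3392 = 0.7467
[HCO3⁻] = α₁ × DIC = 0.7467 × 2.87 = 2.14 mmol/L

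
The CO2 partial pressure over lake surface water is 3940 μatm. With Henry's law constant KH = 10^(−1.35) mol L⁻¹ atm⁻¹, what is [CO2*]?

KH = 10^(−1.35) = 4.467×10^-2 mol L⁻¹ atm⁻¹
[CO2*] = KH · pCO2 = 4.467×10^-2 × 3940×10^-6 atm = 1.76×10^-4 mol/L

[CO2*] = 176 μmol/L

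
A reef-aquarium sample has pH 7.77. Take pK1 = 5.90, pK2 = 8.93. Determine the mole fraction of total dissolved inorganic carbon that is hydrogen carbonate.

α₁ = 0.924

α₁ = 1 / (1 + [H⁺]/K1 + K2/[H⁺]) = 1 / (1 + 10^-1.87 + 10^-1.16)
   = 1 / (1 + 0.013490 + 0.069183) = 1/1.0827 = 0.9236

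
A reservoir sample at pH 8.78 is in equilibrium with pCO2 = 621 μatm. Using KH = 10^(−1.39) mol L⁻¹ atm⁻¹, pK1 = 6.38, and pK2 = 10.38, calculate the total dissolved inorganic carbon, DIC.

[CO2*] = KH · pCO2 = 10^(−1.39) × 621×10^-6 = 2.530×10^-5 mol/L
α₀ = 1/(1 + K1/[H⁺] + K1K2/[H⁺]²) = 1/(1 + 10^+2.40 + 10^+0.80) = 0.003868
DIC = [CO2*]/α₀ = 2.530×10^-5 / 0.003868 = 6.54 mmol/L

DIC = 6.54 mmol/L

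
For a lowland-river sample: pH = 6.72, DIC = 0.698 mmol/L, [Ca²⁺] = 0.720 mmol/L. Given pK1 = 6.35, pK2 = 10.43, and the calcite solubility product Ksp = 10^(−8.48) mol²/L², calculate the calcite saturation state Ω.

Ω = 0.0207

α₂ = 1 / (1 + [H⁺]/K2 + [H⁺]²/(K1K2)) = 1 / (1 + 10^+3.71 + 10^+3.34)
   = 1 / (1 + 5128.6 + 2187.8) = 1/7317.4 = 0.0001367
[CO3²⁻] = α₂ × DIC = 0.0001367 × 0.698 = 9.539×10^-5 mmol/L = 0.09539 μmol/L
Ksp = 10^(−8.48) = 3.311×10^-9
Ω = [Ca²⁺][CO3²⁻]/Ksp = (0.720×10^-3)(9.539×10^-8) / 3.311×10^-9 = 0.0207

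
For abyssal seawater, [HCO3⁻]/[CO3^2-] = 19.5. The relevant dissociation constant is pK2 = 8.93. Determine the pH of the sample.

pH = 7.64

From K2 = [H⁺][CO3^2-]/[HCO3⁻]:  pH = pK2 − log₁₀([HCO3⁻]/[CO3^2-])
log₁₀(19.5) = +1.290
pH = 8.93 − (+1.290) = 7.64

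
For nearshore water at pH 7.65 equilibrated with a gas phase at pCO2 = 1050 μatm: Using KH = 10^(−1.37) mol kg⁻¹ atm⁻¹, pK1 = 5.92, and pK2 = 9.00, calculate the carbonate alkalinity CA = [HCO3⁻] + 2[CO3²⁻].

CA = 2.62 mmol/kg

[CO2*] = KH · pCO2 = 10^(−1.37) × 1050×10^-6 = 4.479×10^-5 mol/kg
α₀ = 1/(1 + K1/[H⁺] + K1K2/[H⁺]²) = 1/(1 + 10^+1.73 + 10^+0.38) = 0.01751
DIC = [CO2*]/α₀ = 4.479×10^-5 / 0.01751 = 2.558 mmol/kg
CA = (α₁ + 2α₂)·DIC = (0.9405 + 2×0.04201) × 2.558 = 2.62 mmol/kg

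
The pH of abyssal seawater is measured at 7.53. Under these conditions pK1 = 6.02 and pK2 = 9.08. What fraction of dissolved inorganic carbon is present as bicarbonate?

α₁ = 1 / (1 + [H⁺]/K1 + K2/[H⁺]) = 1 / (1 + 10^-1.51 + 10^-1.55)
   = 1 / (1 + 0.030903 + 0.028184) = 1/1.0591 = 0.9442

α₁ = 0.944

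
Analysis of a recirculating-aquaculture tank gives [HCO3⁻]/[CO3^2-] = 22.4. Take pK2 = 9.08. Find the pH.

From K2 = [H⁺][CO3^2-]/[HCO3⁻]:  pH = pK2 − log₁₀([HCO3⁻]/[CO3^2-])
log₁₀(22.4) = +1.350
pH = 9.08 − (+1.350) = 7.73

pH = 7.73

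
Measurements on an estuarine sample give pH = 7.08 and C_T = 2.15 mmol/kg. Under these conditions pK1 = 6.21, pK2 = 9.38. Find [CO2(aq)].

[CO2*] = 0.254 mmol/kg

α₀ = 1 / (1 + K1/[H⁺] + K1K2/[H⁺]²) = 1 / (1 + 10^+0.87 + 10^-1.43)
   = 1 / (1 + 7.4131 + 0.037154) = 1/8.4503 = 0.1183
[CO2*] = α₀ × DIC = 0.1183 × 2.15 = 0.254 mmol/kg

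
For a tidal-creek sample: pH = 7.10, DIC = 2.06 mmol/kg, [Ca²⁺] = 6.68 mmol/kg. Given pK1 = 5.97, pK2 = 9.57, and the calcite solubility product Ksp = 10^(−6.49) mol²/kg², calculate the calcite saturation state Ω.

Ω = 0.134

α₂ = 1 / (1 + [H⁺]/K2 + [H⁺]²/(K1K2)) = 1 / (1 + 10^+2.47 + 10^+1.34)
   = 1 / (1 + 295.12 + 21.878) = 1/318.00 = 0.003145
[CO3²⁻] = α₂ × DIC = 0.003145 × 2.06 = 0.006478 mmol/kg = 6.478 μmol/kg
Ksp = 10^(−6.49) = 3.236×10^-7
Ω = [Ca²⁺][CO3²⁻]/Ksp = (6.68×10^-3)(6.478×10^-6) / 3.236×10^-7 = 0.134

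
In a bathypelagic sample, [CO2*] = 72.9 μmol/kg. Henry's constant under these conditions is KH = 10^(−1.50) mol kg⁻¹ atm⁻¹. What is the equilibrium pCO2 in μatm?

KH = 10^(−1.50) = 3.162×10^-2 mol kg⁻¹ atm⁻¹
pCO2 = [CO2*]/KH = 72.9×10^-6 / 3.162×10^-2 = 2.31×10^-3 atm = 2310 μatm

pCO2 = 2310 μatm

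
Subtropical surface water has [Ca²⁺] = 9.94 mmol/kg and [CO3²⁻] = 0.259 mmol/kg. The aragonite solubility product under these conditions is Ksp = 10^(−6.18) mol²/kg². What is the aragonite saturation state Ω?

Ksp = 10^(−6.18) = 6.607×10^-7
Ω = [Ca²⁺][CO3²⁻]/Ksp = (9.94×10^-3)(0.259×10^-3) / 6.607×10^-7 = 3.90

Ω = 3.90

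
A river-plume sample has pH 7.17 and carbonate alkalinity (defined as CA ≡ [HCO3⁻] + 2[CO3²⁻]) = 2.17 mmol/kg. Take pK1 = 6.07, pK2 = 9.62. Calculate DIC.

CA = [HCO3⁻] + 2[CO3²⁻] = (α₁ + 2α₂)·DIC
At pH 7.17: [H⁺]/K1 = 10^-1.10 = 0.079433, K2/[H⁺] = 10^-2.45 = 0.0035481
α₁ = 1/(1 + 0.079433 + 0.0035481) = 1/1.0830 = 0.9234; α₂ = α₁·K2/[H⁺] = 0.003276
α₁ + 2α₂ = 0.9299
DIC = CA / (α₁ + 2α₂) = 2.17 / 0.9299 = 2.33 mmol/kg

DIC = 2.33 mmol/kg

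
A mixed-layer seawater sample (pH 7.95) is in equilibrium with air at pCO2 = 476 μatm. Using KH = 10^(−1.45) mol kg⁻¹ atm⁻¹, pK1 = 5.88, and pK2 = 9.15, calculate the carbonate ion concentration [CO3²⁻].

[CO2*] = KH · pCO2 = 10^(−1.45) × 476×10^-6 = 1.689×10^-5 mol/kg
α₀ = 1/(1 + K1/[H⁺] + K1K2/[H⁺]²) = 1/(1 + 10^+2.07 + 10^+0.87) = 0.007943
DIC = [CO2*]/α₀ = 1.689×10^-5 / 0.007943 = 2.126 mmol/kg
[CO3²⁻] = α₂·DIC; α₂ = 0.05888, so [CO3²⁻] = 0.05888 × 2.126 = 0.125 mmol/kg

[CO3²⁻] = 0.125 mmol/kg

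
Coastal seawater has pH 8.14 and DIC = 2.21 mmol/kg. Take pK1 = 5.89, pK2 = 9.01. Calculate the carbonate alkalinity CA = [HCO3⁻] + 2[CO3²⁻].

CA = [HCO3⁻] + 2[CO3²⁻] = (α₁ + 2α₂)·DIC
At pH 8.14: [H⁺]/K1 = 10^-2.25 = 0.0056234, K2/[H⁺] = 10^-0.87 = 0.13490
α₁ = 1/(1 + 0.0056234 + 0.13490) = 1/1.1405 = 0.8768; α₂ = α₁·K2/[H⁺] = 0.1183
α₁ + 2α₂ = 1.1133
CA = 1.1133 × 2.21 = 2.46 mmol/kg

CA = 2.46 mmol/kg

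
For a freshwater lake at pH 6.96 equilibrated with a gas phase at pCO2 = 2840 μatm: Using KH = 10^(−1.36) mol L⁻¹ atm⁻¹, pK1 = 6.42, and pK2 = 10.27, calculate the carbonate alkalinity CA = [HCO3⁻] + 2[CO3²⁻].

CA = 0.430 mmol/L

[CO2*] = KH · pCO2 = 10^(−1.36) × 2840×10^-6 = 1.240×10^-4 mol/L
α₀ = 1/(1 + K1/[H⁺] + K1K2/[H⁺]²) = 1/(1 + 10^+0.54 + 10^-2.77) = 0.2238
DIC = [CO2*]/α₀ = 1.240×10^-4 / 0.2238 = 0.5540 mmol/L
CA = (α₁ + 2α₂)·DIC = (0.7759 + 2×0.0003800) × 0.5540 = 0.430 mmol/L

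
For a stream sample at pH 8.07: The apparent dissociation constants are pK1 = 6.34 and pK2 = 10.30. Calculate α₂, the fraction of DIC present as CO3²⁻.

α₂ = 0.00575

α₂ = 1 / (1 + [H⁺]/K2 + [H⁺]²/(K1K2)) = 1 / (1 + 10^+2.23 + 10^+0.50)
   = 1 / (1 + 169.82 + 3.1623) = 1/173.99 = 0.005748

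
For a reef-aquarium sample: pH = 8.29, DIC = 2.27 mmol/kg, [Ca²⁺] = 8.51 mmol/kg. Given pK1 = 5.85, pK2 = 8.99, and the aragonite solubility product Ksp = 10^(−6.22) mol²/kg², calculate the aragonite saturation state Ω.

Ω = 5.32

α₂ = 1 / (1 + [H⁺]/K2 + [H⁺]²/(K1K2)) = 1 / (1 + 10^+0.70 + 10^-1.74)
   = 1 / (1 + 5.0119 + 0.018197) = 1/6.0301 = 0.1658
[CO3²⁻] = α₂ × DIC = 0.1658 × 2.27 = 0.3764 mmol/kg
Ksp = 10^(−6.22) = 6.026×10^-7
Ω = [Ca²⁺][CO3²⁻]/Ksp = (8.51×10^-3)(3.764×10^-4) / 6.026×10^-7 = 5.32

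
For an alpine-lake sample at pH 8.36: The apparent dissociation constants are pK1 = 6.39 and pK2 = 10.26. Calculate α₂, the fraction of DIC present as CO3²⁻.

α₂ = 0.0123

α₂ = 1 / (1 + [H⁺]/K2 + [H⁺]²/(K1K2)) = 1 / (1 + 10^+1.90 + 10^-0.07)
   = 1 / (1 + 79.433 + 0.85114) = 1/81.284 = 0.01230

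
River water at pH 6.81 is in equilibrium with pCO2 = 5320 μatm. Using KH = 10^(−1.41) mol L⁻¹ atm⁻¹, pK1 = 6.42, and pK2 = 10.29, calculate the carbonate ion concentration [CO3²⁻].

[CO3²⁻] = 0.168 μmol/L

[CO2*] = KH · pCO2 = 10^(−1.41) × 5320×10^-6 = 2.070×10^-4 mol/L
α₀ = 1/(1 + K1/[H⁺] + K1K2/[H⁺]²) = 1/(1 + 10^+0.39 + 10^-3.09) = 0.2894
DIC = [CO2*]/α₀ = 2.070×10^-4 / 0.2894 = 0.7152 mmol/L
[CO3²⁻] = α₂·DIC; α₂ = 0.0002352, so [CO3²⁻] = 0.0002352 × 0.7152 = 0.000168 mmol/L = 0.168 μmol/L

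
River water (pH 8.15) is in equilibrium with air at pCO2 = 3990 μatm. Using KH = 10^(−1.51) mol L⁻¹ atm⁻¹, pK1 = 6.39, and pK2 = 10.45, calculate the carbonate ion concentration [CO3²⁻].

[CO3²⁻] = 0.0356 mmol/L

[CO2*] = KH · pCO2 = 10^(−1.51) × 3990×10^-6 = 1.233×10^-4 mol/L
α₀ = 1/(1 + K1/[H⁺] + K1K2/[H⁺]²) = 1/(1 + 10^+1.76 + 10^-0.54) = 0.01700
DIC = [CO2*]/α₀ = 1.233×10^-4 / 0.01700 = 7.254 mmol/L
[CO3²⁻] = α₂·DIC; α₂ = 0.004902, so [CO3²⁻] = 0.004902 × 7.254 = 0.0356 mmol/L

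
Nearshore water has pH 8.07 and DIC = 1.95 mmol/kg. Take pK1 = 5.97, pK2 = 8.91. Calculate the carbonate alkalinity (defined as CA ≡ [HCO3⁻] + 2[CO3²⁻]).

CA = 2.18 mmol/kg

CA = [HCO3⁻] + 2[CO3²⁻] = (α₁ + 2α₂)·DIC
At pH 8.07: [H⁺]/K1 = 10^-2.10 = 0.0079433, K2/[H⁺] = 10^-0.84 = 0.14454
α₁ = 1/(1 + 0.0079433 + 0.14454) = 1/1.1525 = 0.8677; α₂ = α₁·K2/[H⁺] = 0.1254
α₁ + 2α₂ = 1.1185
CA = 1.1185 × 1.95 = 2.18 mmol/kg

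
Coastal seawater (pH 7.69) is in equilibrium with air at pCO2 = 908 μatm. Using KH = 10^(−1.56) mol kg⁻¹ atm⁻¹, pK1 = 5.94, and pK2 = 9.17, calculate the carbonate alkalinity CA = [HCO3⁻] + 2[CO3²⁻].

CA = 1.50 mmol/kg

[CO2*] = KH · pCO2 = 10^(−1.56) × 908×10^-6 = 2.501×10^-5 mol/kg
α₀ = 1/(1 + K1/[H⁺] + K1K2/[H⁺]²) = 1/(1 + 10^+1.75 + 10^+0.27) = 0.01692
DIC = [CO2*]/α₀ = 2.501×10^-5 / 0.01692 = 1.478 mmol/kg
CA = (α₁ + 2α₂)·DIC = (0.9516 + 2×0.03151) × 1.478 = 1.50 mmol/kg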